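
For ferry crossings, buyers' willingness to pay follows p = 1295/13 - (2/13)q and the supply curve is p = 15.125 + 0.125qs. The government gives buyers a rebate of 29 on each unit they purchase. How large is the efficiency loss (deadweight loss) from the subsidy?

Pre-subsidy: 1295/13 - (2/13)q = 15.125 + 0.125q gives q* = 303 and p* = 53.
With the rebate, buyers effectively pay pb = ps − 29, where ps is the price sellers receive.
On the curves, pb = 1295/13 - (2/13)q and ps = 15.125 + 0.125q; the wedge ps − pb = 29 gives 15.125 + 0.125q − (1295/13 - (2/13)q) = 29, so q' = 407.
Then pb = 1295/13 − (2/13)·407 = 37 and ps = 15.125 + 0.125·407 = 66.
The subsidy expands output by 407 − 303 = 104 past the efficient level; on those units the gap between marginal cost and willingness to pay runs from 0 up to 29.
DWL = ½ × 29 × 104 = 1508.

Deadweight loss = 1508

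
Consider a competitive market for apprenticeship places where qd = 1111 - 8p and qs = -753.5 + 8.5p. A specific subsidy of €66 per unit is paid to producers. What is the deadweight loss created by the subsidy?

Pre-subsidy: 1111 - 8p = -753.5 + 8.5p gives p* = 113, q* = 207.
With the subsidy, sellers receive ps = pb + 66 for each unit, where pb is the price buyers pay.
Supply in terms of pb becomes qs = -753.5 + 8.5(pb + 66) = -192.5 + 8.5pb. Setting this equal to demand: 1111 - 8pb = -192.5 + 8.5pb, so pb = 79.
Sellers receive ps = 79 + 66 = 145; q' = 1111 − 8·79 = 479.
The subsidy expands output by 479 − 207 = 272 past the efficient level; on those units the gap between marginal cost and willingness to pay runs from 0 up to 66.
DWL = ½ × 66 × 272 = 8976.

Deadweight loss = €8976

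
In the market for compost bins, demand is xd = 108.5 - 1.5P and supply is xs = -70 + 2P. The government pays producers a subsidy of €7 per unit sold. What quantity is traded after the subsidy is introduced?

Pre-subsidy: 108.5 - 1.5P = -70 + 2P gives P* = 51, x* = 32.
With the subsidy, sellers receive Ps = Pb + 7 for each unit, where Pb is the price buyers pay.
Supply in terms of Pb becomes xs = -70 + 2(Pb + 7) = -56 + 2Pb. Setting this equal to demand: 108.5 - 1.5Pb = -56 + 2Pb, so Pb = 47.
Sellers receive Ps = 47 + 7 = 54; x' = 108.5 − 1.5·47 = 38.

x' = 38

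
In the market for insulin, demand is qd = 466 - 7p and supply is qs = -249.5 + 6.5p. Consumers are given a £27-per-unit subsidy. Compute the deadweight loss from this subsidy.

Pre-subsidy: 466 - 7p = -249.5 + 6.5p gives p* = 53, q* = 95.
With the rebate, buyers effectively pay pb = ps − 27, where ps is the price sellers receive.
Demand in terms of ps becomes qd = 466 − 7(ps − 27) = 655 - 7ps. Setting this equal to supply: 655 - 7ps = -249.5 + 6.5ps, so ps = 67.
Buyers pay pb = 67 − 27 = 40; q' = -249.5 + 6.5·67 = 186.
The subsidy expands output by 186 − 95 = 91 past the efficient level; on those units the gap between marginal cost and willingness to pay runs from 0 up to 27.
DWL = ½ × 27 × 91 = 1228.5.

Deadweight loss = £1228.5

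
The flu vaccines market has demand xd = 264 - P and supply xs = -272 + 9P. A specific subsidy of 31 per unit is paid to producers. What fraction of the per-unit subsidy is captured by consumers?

Pre-subsidy: 264 - P = -272 + 9P gives P* = 53.6, x* = 210.4.
With the subsidy, sellers receive Ps = Pb + 31 for each unit, where Pb is the price buyers pay.
Supply in terms of Pb becomes xs = -272 + 9(Pb + 31) = 7 + 9Pb. Setting this equal to demand: 264 - Pb = 7 + 9Pb, so Pb = 25.7.
Sellers receive Ps = 25.7 + 31 = 56.7; x' = 264 − 1·25.7 = 238.3.
Buyers' price falls by P* − Pb = 53.6 − 25.7 = 27.9; sellers' price rises by Ps − P* = 56.7 − 53.6 = 3.1.
So consumers capture 27.9/31 = 0.9 of each unit of subsidy.

Consumer share = 0.9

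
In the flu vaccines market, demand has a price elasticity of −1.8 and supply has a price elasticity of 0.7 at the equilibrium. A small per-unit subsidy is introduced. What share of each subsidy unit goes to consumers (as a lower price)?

For a small subsidy around the equilibrium, the benefit split depends on the relative slopes, which at a point are proportional to the elasticities.
Buyer share = εs/(εs + |εd|) = 0.7/(0.7 + 1.8) = 0.28; seller share = |εd|/(εs + |εd|) = 0.72.

Consumer share = 0.28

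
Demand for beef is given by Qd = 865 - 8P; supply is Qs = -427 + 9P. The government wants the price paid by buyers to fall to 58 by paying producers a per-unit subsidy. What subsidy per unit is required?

Required subsidy s = 34 per unit

At a buyer price of 58, quantity demanded is 865 − 8·58 = 401.
Sellers supply 401 only when they receive Ps with -427 + 9·Ps = 401, i.e. Ps = 92.
s = Ps − Pb = 92 − 58 = 34.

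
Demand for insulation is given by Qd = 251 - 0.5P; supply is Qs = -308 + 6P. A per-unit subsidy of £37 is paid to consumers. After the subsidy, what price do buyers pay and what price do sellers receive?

Pre-subsidy: 251 - 0.5P = -308 + 6P gives P* = 86, Q* = 208.
With the rebate, buyers effectively pay Pb = Ps − 37, where Ps is the price sellers receive.
Demand in terms of Ps becomes Qd = 251 − 0.5(Ps − 37) = 269.5 - 0.5Ps. Setting this equal to supply: 269.5 - 0.5Ps = -308 + 6Ps, so Ps = 1155/13.
Buyers pay Pb = 1155/13 − 37 = 674/13; Q' = -308 + 6·(1155/13) = 2926/13.

Buyers pay 674/13; sellers receive 1155/13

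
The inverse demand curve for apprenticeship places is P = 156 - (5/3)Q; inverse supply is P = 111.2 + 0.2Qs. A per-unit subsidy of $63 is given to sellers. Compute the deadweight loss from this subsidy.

Deadweight loss = $1063.125

Pre-subsidy: 156 - (5/3)Q = 111.2 + 0.2Q gives Q* = 24 and P* = 116.
With the subsidy, sellers receive Ps = Pb + 63 for each unit, where Pb is the price buyers pay.
On the curves, Pb = 156 - (5/3)Q and Ps = 111.2 + 0.2Q; the wedge Ps − Pb = 63 gives 111.2 + 0.2Q − (156 - (5/3)Q) = 63, so Q' = 57.75.
Then Pb = 156 − (5/3)·57.75 = 59.75 and Ps = 111.2 + 0.2·57.75 = 122.75.
The subsidy expands output by 57.75 − 24 = 33.75 past the efficient level; on those units the gap between marginal cost and willingness to pay runs from 0 up to 63.
DWL = ½ × 63 × 33.75 = 1063.125.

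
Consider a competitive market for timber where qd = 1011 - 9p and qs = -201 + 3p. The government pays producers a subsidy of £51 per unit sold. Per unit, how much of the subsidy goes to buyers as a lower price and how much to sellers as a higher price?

Buyers gain £12.75 per unit; sellers gain £38.25 per unit

Pre-subsidy: 1011 - 9p = -201 + 3p gives p* = 101, q* = 102.
With the subsidy, sellers receive ps = pb + 51 for each unit, where pb is the price buyers pay.
Supply in terms of pb becomes qs = -201 + 3(pb + 51) = -48 + 3pb. Setting this equal to demand: 1011 - 9pb = -48 + 3pb, so pb = 88.25.
Sellers receive ps = 88.25 + 51 = 139.25; q' = 1011 − 9·88.25 = 216.75.
Buyers' price falls by p* − pb = 101 − 88.25 = 12.75; sellers' price rises by ps − p* = 139.25 − 101 = 38.25.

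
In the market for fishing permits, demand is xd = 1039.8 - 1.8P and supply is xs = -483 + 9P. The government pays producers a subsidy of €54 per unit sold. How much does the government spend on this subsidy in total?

Pre-subsidy: 1039.8 - 1.8P = -483 + 9P gives P* = 141, x* = 786.
With the subsidy, sellers receive Ps = Pb + 54 for each unit, where Pb is the price buyers pay.
Supply in terms of Pb becomes xs = -483 + 9(Pb + 54) = 3 + 9Pb. Setting this equal to demand: 1039.8 - 1.8Pb = 3 + 9Pb, so Pb = 96.
Sellers receive Ps = 96 + 54 = 150; x' = 1039.8 − 1.8·96 = 867.
Government outlay = subsidy × quantity = 54 × 867 = 46818.

Government cost = €46818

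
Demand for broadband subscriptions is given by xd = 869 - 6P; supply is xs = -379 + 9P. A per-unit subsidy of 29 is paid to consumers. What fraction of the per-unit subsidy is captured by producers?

Pre-subsidy: 869 - 6P = -379 + 9P gives P* = 83.2, x* = 369.8.
With the rebate, buyers effectively pay Pb = Ps − 29, where Ps is the price sellers receive.
Demand in terms of Ps becomes xd = 869 − 6(Ps − 29) = 1043 - 6Ps. Setting this equal to supply: 1043 - 6Ps = -379 + 9Ps, so Ps = 94.8.
Buyers pay Pb = 94.8 − 29 = 65.8; x' = -379 + 9·94.8 = 474.2.
Buyers' price falls by P* − Pb = 83.2 − 65.8 = 17.4; sellers' price rises by Ps − P* = 94.8 − 83.2 = 11.6.
So producers capture 11.6/29 = 0.4 of each unit of subsidy.

Producer share = 0.4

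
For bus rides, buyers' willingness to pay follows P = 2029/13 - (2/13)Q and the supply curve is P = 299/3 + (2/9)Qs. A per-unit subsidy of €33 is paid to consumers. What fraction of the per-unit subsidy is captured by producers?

Pre-subsidy: 2029/13 - (2/13)Q = 299/3 + (2/9)Q gives Q* = 150 and P* = 133.
With the rebate, buyers effectively pay Pb = Ps − 33, where Ps is the price sellers receive.
On the curves, Pb = 2029/13 - (2/13)Q and Ps = 299/3 + (2/9)Q; the wedge Ps − Pb = 33 gives 299/3 + (2/9)Q − (2029/13 - (2/13)Q) = 33, so Q' = 237.75.
Then Pb = 2029/13 − (2/13)·237.75 = 119.5 and Ps = 299/3 + (2/9)·237.75 = 152.5.
Buyers' price falls by P* − Pb = 133 − 119.5 = 13.5; sellers' price rises by Ps − P* = 152.5 − 133 = 19.5.
So producers capture 19.5/33 = 13/22 of each unit of subsidy.

Producer share = 13/22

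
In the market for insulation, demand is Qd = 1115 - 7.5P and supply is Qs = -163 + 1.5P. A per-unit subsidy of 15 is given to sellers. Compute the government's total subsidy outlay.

Government cost = 1031.25

Pre-subsidy: 1115 - 7.5P = -163 + 1.5P gives P* = 142, Q* = 50.
With the subsidy, sellers receive Ps = Pb + 15 for each unit, where Pb is the price buyers pay.
Supply in terms of Pb becomes Qs = -163 + 1.5(Pb + 15) = -140.5 + 1.5Pb. Setting this equal to demand: 1115 - 7.5Pb = -140.5 + 1.5Pb, so Pb = 139.5.
Sellers receive Ps = 139.5 + 15 = 154.5; Q' = 1115 − 7.5·139.5 = 68.75.
Government outlay = subsidy × quantity = 15 × 68.75 = 1031.25.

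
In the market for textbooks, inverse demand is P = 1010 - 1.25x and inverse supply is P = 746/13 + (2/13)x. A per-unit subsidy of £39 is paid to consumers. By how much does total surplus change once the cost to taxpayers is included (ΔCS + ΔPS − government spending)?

Net change in total surplus = -39546/73

Pre-subsidy: 1010 - 1.25x = 746/13 + (2/13)x gives x* = 49536/73 and P* = 11810/73.
With the rebate, buyers effectively pay Pb = Ps − 39, where Ps is the price sellers receive.
On the curves, Pb = 1010 - 1.25x and Ps = 746/13 + (2/13)x; the wedge Ps − Pb = 39 gives 746/13 + (2/13)x − (1010 - 1.25x) = 39, so x' = 51564/73.
Then Pb = 1010 − 1.25·(51564/73) = 9275/73 and Ps = 746/13 + (2/13)·(51564/73) = 12122/73.
ΔCS = ½(49536/73 + 51564/73)(11810/73 − 9275/73) = 128144250/5329; ΔPS = ½(49536/73 + 51564/73)(12122/73 − 11810/73) = 15771600/5329.
Government spending = 39 × 51564/73 = 2010996/73.
Net change = 128144250/5329 + 15771600/5329 − 2010996/73 = -39546/73. The loss equals the DWL triangle ½·39·2028/73.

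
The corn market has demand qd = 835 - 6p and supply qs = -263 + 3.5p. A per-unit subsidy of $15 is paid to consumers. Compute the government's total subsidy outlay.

Pre-subsidy: 835 - 6p = -263 + 3.5p gives p* = 2196/19, q* = 2689/19.
With the rebate, buyers effectively pay pb = ps − 15, where ps is the price sellers receive.
Demand in terms of ps becomes qd = 835 − 6(ps − 15) = 925 - 6ps. Setting this equal to supply: 925 - 6ps = -263 + 3.5ps, so ps = 2376/19.
Buyers pay pb = 2376/19 − 15 = 2091/19; q' = -263 + 3.5·(2376/19) = 3319/19.
Government outlay = subsidy × quantity = 15 × 3319/19 = 49785/19.

Government cost = 49785/19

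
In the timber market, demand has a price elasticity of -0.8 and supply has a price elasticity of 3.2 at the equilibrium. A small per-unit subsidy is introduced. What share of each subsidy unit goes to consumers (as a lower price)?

Consumer share = 0.8

For a small subsidy around the equilibrium, the benefit split depends on the relative slopes, which at a point are proportional to the elasticities.
Buyer share = εs/(εs + |εd|) = 3.2/(3.2 + 0.8) = 0.8; seller share = |εd|/(εs + |εd|) = 0.2.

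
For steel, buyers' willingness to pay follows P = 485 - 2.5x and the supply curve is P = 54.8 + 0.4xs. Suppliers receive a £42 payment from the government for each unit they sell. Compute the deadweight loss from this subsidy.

Deadweight loss = 8820/29

Pre-subsidy: 485 - 2.5x = 54.8 + 0.4x gives x* = 4302/29 and P* = 3310/29.
With the subsidy, sellers receive Ps = Pb + 42 for each unit, where Pb is the price buyers pay.
On the curves, Pb = 485 - 2.5x and Ps = 54.8 + 0.4x; the wedge Ps − Pb = 42 gives 54.8 + 0.4x − (485 - 2.5x) = 42, so x' = 4722/29.
Then Pb = 485 − 2.5·(4722/29) = 2260/29 and Ps = 54.8 + 0.4·(4722/29) = 3478/29.
The subsidy expands output by 4722/29 − 4302/29 = 420/29 past the efficient level; on those units the gap between marginal cost and willingness to pay runs from 0 up to 42.
DWL = ½ × 42 × 420/29 = 8820/29.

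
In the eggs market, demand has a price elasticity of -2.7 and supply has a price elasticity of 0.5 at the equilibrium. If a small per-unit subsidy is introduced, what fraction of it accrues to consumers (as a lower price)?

For a small subsidy around the equilibrium, the benefit split depends on the relative slopes, which at a point are proportional to the elasticities.
Buyer share = εs/(εs + |εd|) = 0.5/(0.5 + 2.7) = 0.15625; seller share = |εd|/(εs + |εd|) = 0.84375.

Consumer share = 0.15625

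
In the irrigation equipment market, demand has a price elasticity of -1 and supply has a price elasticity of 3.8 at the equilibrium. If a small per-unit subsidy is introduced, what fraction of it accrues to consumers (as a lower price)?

Consumer share = 19/24

For a small subsidy around the equilibrium, the benefit split depends on the relative slopes, which at a point are proportional to the elasticities.
Buyer share = εs/(εs + |εd|) = 3.8/(3.8 + 1) = 19/24; seller share = |εd|/(εs + |εd|) = 5/24.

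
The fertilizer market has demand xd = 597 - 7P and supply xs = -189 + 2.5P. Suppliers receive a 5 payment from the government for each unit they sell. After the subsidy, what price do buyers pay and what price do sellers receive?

Buyers pay 1547/19; sellers receive 1642/19

Pre-subsidy: 597 - 7P = -189 + 2.5P gives P* = 1572/19, x* = 339/19.
With the subsidy, sellers receive Ps = Pb + 5 for each unit, where Pb is the price buyers pay.
Supply in terms of Pb becomes xs = -189 + 2.5(Pb + 5) = -176.5 + 2.5Pb. Setting this equal to demand: 597 - 7Pb = -176.5 + 2.5Pb, so Pb = 1547/19.
Sellers receive Ps = 1547/19 + 5 = 1642/19; x' = 597 − 7·(1547/19) = 514/19.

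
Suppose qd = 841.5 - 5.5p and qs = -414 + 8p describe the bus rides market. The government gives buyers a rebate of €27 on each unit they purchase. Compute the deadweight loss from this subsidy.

Deadweight loss = €1188

Pre-subsidy: 841.5 - 5.5p = -414 + 8p gives p* = 93, q* = 330.
With the rebate, buyers effectively pay pb = ps − 27, where ps is the price sellers receive.
Demand in terms of ps becomes qd = 841.5 − 5.5(ps − 27) = 990 - 5.5ps. Setting this equal to supply: 990 - 5.5ps = -414 + 8ps, so ps = 104.
Buyers pay pb = 104 − 27 = 77; q' = -414 + 8·104 = 418.
The subsidy expands output by 418 − 330 = 88 past the efficient level; on those units the gap between marginal cost and willingness to pay runs from 0 up to 27.
DWL = ½ × 27 × 88 = 1188.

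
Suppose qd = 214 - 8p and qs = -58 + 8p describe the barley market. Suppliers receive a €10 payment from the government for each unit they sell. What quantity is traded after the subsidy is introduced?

Pre-subsidy: 214 - 8p = -58 + 8p gives p* = 17, q* = 78.
With the subsidy, sellers receive ps = pb + 10 for each unit, where pb is the price buyers pay.
Supply in terms of pb becomes qs = -58 + 8(pb + 10) = 22 + 8pb. Setting this equal to demand: 214 - 8pb = 22 + 8pb, so pb = 12.
Sellers receive ps = 12 + 10 = 22; q' = 214 − 8·12 = 118.

q' = 118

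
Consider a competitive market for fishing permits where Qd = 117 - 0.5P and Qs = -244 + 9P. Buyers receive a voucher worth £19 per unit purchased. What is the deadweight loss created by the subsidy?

Pre-subsidy: 117 - 0.5P = -244 + 9P gives P* = 38, Q* = 98.
With the rebate, buyers effectively pay Pb = Ps − 19, where Ps is the price sellers receive.
Demand in terms of Ps becomes Qd = 117 − 0.5(Ps − 19) = 126.5 - 0.5Ps. Setting this equal to supply: 126.5 - 0.5Ps = -244 + 9Ps, so Ps = 39.
Buyers pay Pb = 39 − 19 = 20; Q' = -244 + 9·39 = 107.
The subsidy expands output by 107 − 98 = 9 past the efficient level; on those units the gap between marginal cost and willingness to pay runs from 0 up to 19.
DWL = ½ × 19 × 9 = 85.5.

Deadweight loss = £85.5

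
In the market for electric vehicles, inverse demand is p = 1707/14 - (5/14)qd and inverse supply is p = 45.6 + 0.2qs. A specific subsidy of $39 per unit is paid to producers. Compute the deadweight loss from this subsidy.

Deadweight loss = $1365

Pre-subsidy: 1707/14 - (5/14)q = 45.6 + 0.2q gives q* = 137 and p* = 73.
With the subsidy, sellers receive ps = pb + 39 for each unit, where pb is the price buyers pay.
On the curves, pb = 1707/14 - (5/14)q and ps = 45.6 + 0.2q; the wedge ps − pb = 39 gives 45.6 + 0.2q − (1707/14 - (5/14)q) = 39, so q' = 207.
Then pb = 1707/14 − (5/14)·207 = 48 and ps = 45.6 + 0.2·207 = 87.
The subsidy expands output by 207 − 137 = 70 past the efficient level; on those units the gap between marginal cost and willingness to pay runs from 0 up to 39.
DWL = ½ × 39 × 70 = 1365.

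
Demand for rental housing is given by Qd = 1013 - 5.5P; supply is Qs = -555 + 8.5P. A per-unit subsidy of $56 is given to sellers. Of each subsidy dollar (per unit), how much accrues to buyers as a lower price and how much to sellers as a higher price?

Pre-subsidy: 1013 - 5.5P = -555 + 8.5P gives P* = 112, Q* = 397.
With the subsidy, sellers receive Ps = Pb + 56 for each unit, where Pb is the price buyers pay.
Supply in terms of Pb becomes Qs = -555 + 8.5(Pb + 56) = -79 + 8.5Pb. Setting this equal to demand: 1013 - 5.5Pb = -79 + 8.5Pb, so Pb = 78.
Sellers receive Ps = 78 + 56 = 134; Q' = 1013 − 5.5·78 = 584.
Buyers' price falls by P* − Pb = 112 − 78 = 34; sellers' price rises by Ps − P* = 134 − 112 = 22.

Buyers gain $34 per unit; sellers gain $22 per unit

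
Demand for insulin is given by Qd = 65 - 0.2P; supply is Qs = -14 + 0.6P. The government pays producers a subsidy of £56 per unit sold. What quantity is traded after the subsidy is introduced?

Pre-subsidy: 65 - 0.2P = -14 + 0.6P gives P* = 98.75, Q* = 45.25.
With the subsidy, sellers receive Ps = Pb + 56 for each unit, where Pb is the price buyers pay.
Supply in terms of Pb becomes Qs = -14 + 0.6(Pb + 56) = 19.6 + 0.6Pb. Setting this equal to demand: 65 - 0.2Pb = 19.6 + 0.6Pb, so Pb = 56.75.
Sellers receive Ps = 56.75 + 56 = 112.75; Q' = 65 − 0.2·56.75 = 53.65.

Q' = 53.65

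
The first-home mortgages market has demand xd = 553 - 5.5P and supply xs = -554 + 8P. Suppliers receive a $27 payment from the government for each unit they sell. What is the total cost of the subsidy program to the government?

Pre-subsidy: 553 - 5.5P = -554 + 8P gives P* = 82, x* = 102.
With the subsidy, sellers receive Ps = Pb + 27 for each unit, where Pb is the price buyers pay.
Supply in terms of Pb becomes xs = -554 + 8(Pb + 27) = -338 + 8Pb. Setting this equal to demand: 553 - 5.5Pb = -338 + 8Pb, so Pb = 66.
Sellers receive Ps = 66 + 27 = 93; x' = 553 − 5.5·66 = 190.
Government outlay = subsidy × quantity = 27 × 190 = 5130.

Government cost = $5130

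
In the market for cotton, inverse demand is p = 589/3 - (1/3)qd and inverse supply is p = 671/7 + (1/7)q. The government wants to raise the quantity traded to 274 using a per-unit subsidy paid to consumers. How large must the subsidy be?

Required subsidy s = 30 per unit

At q = 274, from the demand curve buyers pay pb = 589/3 − (1/3)·274 = 105; from the supply curve sellers need ps = 671/7 + (1/7)·274 = 135.
The subsidy must fill the gap: s = ps − pb = 135 − 105 = 30.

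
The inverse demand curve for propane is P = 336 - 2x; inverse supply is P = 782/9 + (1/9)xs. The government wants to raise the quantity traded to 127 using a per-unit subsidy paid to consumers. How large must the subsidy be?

Required subsidy s = 19 per unit

At x = 127, from the demand curve buyers pay Pb = 336 − 2·127 = 82; from the supply curve sellers need Ps = 782/9 + (1/9)·127 = 101.
The subsidy must fill the gap: s = Ps − Pb = 101 − 82 = 19.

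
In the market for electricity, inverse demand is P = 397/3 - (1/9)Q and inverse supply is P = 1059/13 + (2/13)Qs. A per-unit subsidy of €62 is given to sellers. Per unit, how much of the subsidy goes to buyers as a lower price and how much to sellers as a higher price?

Buyers gain €26 per unit; sellers gain €36 per unit

Pre-subsidy: 397/3 - (1/9)Q = 1059/13 + (2/13)Q gives Q* = 192 and P* = 111.
With the subsidy, sellers receive Ps = Pb + 62 for each unit, where Pb is the price buyers pay.
On the curves, Pb = 397/3 - (1/9)Q and Ps = 1059/13 + (2/13)Q; the wedge Ps − Pb = 62 gives 1059/13 + (2/13)Q − (397/3 - (1/9)Q) = 62, so Q' = 426.
Then Pb = 397/3 − (1/9)·426 = 85 and Ps = 1059/13 + (2/13)·426 = 147.
Buyers' price falls by P* − Pb = 111 − 85 = 26; sellers' price rises by Ps − P* = 147 − 111 = 36.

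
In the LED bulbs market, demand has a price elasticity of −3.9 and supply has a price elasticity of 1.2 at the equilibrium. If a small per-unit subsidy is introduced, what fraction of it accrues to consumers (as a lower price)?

Consumer share = 4/17

For a small subsidy around the equilibrium, the benefit split depends on the relative slopes, which at a point are proportional to the elasticities.
Buyer share = εs/(εs + |εd|) = 1.2/(1.2 + 3.9) = 4/17; seller share = |εd|/(εs + |εd|) = 13/17.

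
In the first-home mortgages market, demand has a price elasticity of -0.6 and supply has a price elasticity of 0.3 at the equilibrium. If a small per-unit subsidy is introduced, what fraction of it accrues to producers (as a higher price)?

For a small subsidy around the equilibrium, the benefit split depends on the relative slopes, which at a point are proportional to the elasticities.
Buyer share = εs/(εs + |εd|) = 0.3/(0.3 + 0.6) = 1/3; seller share = |εd|/(εs + |εd|) = 2/3.
So producers capture 2/3 of the subsidy.

Producer share = 2/3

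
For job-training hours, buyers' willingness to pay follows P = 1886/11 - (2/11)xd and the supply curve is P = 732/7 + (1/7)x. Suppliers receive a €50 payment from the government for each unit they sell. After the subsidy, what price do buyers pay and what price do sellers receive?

Pre-subsidy: 1886/11 - (2/11)x = 732/7 + (1/7)x gives x* = 206 and P* = 134.
With the subsidy, sellers receive Ps = Pb + 50 for each unit, where Pb is the price buyers pay.
On the curves, Pb = 1886/11 - (2/11)x and Ps = 732/7 + (1/7)x; the wedge Ps − Pb = 50 gives 732/7 + (1/7)x − (1886/11 - (2/11)x) = 50, so x' = 360.
Then Pb = 1886/11 − (2/11)·360 = 106 and Ps = 732/7 + (1/7)·360 = 156.

Buyers pay €106; sellers receive €156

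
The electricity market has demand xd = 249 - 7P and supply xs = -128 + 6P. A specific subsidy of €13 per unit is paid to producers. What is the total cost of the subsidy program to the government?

Government cost = €1144

Pre-subsidy: 249 - 7P = -128 + 6P gives P* = 29, x* = 46.
With the subsidy, sellers receive Ps = Pb + 13 for each unit, where Pb is the price buyers pay.
Supply in terms of Pb becomes xs = -128 + 6(Pb + 13) = -50 + 6Pb. Setting this equal to demand: 249 - 7Pb = -50 + 6Pb, so Pb = 23.
Sellers receive Ps = 23 + 13 = 36; x' = 249 − 7·23 = 88.
Government outlay = subsidy × quantity = 13 × 88 = 1144.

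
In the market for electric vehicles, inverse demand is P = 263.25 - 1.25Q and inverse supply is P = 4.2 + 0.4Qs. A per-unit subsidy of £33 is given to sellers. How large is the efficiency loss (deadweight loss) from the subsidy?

Pre-subsidy: 263.25 - 1.25Q = 4.2 + 0.4Q gives Q* = 157 and P* = 67.
With the subsidy, sellers receive Ps = Pb + 33 for each unit, where Pb is the price buyers pay.
On the curves, Pb = 263.25 - 1.25Q and Ps = 4.2 + 0.4Q; the wedge Ps − Pb = 33 gives 4.2 + 0.4Q − (263.25 - 1.25Q) = 33, so Q' = 177.
Then Pb = 263.25 − 1.25·177 = 42 and Ps = 4.2 + 0.4·177 = 75.
The subsidy expands output by 177 − 157 = 20 past the efficient level; on those units the gap between marginal cost and willingness to pay runs from 0 up to 33.
DWL = ½ × 33 × 20 = 330.

Deadweight loss = £330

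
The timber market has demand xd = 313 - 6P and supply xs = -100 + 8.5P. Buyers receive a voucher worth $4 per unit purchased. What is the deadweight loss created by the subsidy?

Deadweight loss = 816/29

Pre-subsidy: 313 - 6P = -100 + 8.5P gives P* = 826/29, x* = 4121/29.
With the rebate, buyers effectively pay Pb = Ps − 4, where Ps is the price sellers receive.
Demand in terms of Ps becomes xd = 313 − 6(Ps − 4) = 337 - 6Ps. Setting this equal to supply: 337 - 6Ps = -100 + 8.5Ps, so Ps = 874/29.
Buyers pay Pb = 874/29 − 4 = 758/29; x' = -100 + 8.5·(874/29) = 4529/29.
The subsidy expands output by 4529/29 − 4121/29 = 408/29 past the efficient level; on those units the gap between marginal cost and willingness to pay runs from 0 up to 4.
DWL = ½ × 4 × 408/29 = 816/29.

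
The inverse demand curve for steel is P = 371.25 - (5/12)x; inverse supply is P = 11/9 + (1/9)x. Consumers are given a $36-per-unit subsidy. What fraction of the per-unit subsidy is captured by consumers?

Pre-subsidy: 371.25 - (5/12)x = 11/9 + (1/9)x gives x* = 13321/19 and P* = 4510/57.
With the rebate, buyers effectively pay Pb = Ps − 36, where Ps is the price sellers receive.
On the curves, Pb = 371.25 - (5/12)x and Ps = 11/9 + (1/9)x; the wedge Ps − Pb = 36 gives 11/9 + (1/9)x − (371.25 - (5/12)x) = 36, so x' = 14617/19.
Then Pb = 371.25 − (5/12)·(14617/19) = 2890/57 and Ps = 11/9 + (1/9)·(14617/19) = 4942/57.
Buyers' price falls by P* − Pb = 4510/57 − 2890/57 = 540/19; sellers' price rises by Ps − P* = 4942/57 − 4510/57 = 144/19.
So consumers capture (540/19)/36 = 15/19 of each unit of subsidy.

Consumer share = 15/19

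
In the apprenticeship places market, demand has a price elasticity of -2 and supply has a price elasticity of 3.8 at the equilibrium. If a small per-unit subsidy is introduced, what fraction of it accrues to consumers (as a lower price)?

Consumer share = 19/29

For a small subsidy around the equilibrium, the benefit split depends on the relative slopes, which at a point are proportional to the elasticities.
Buyer share = εs/(εs + |εd|) = 3.8/(3.8 + 2) = 19/29; seller share = |εd|/(εs + |εd|) = 10/29.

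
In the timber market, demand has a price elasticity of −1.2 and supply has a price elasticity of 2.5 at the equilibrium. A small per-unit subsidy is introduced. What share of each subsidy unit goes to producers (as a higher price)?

For a small subsidy around the equilibrium, the benefit split depends on the relative slopes, which at a point are proportional to the elasticities.
Buyer share = εs/(εs + |εd|) = 2.5/(2.5 + 1.2) = 25/37; seller share = |εd|/(εs + |εd|) = 12/37.
So producers capture 12/37 of the subsidy.

Producer share = 12/37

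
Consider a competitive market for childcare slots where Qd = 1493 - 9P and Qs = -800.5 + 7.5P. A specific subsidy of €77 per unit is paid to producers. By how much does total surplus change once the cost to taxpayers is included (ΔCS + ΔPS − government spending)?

Net change in total surplus = -€12127.5

Pre-subsidy: 1493 - 9P = -800.5 + 7.5P gives P* = 139, Q* = 242.
With the subsidy, sellers receive Ps = Pb + 77 for each unit, where Pb is the price buyers pay.
Supply in terms of Pb becomes Qs = -800.5 + 7.5(Pb + 77) = -223 + 7.5Pb. Setting this equal to demand: 1493 - 9Pb = -223 + 7.5Pb, so Pb = 104.
Sellers receive Ps = 104 + 77 = 181; Q' = 1493 − 9·104 = 557.
ΔCS = ½(242 + 557)(139 − 104) = 13982.5; ΔPS = ½(242 + 557)(181 − 139) = 16779.
Government spending = 77 × 557 = 42889.
Net change = 13982.5 + 16779 − 42889 = -12127.5. The loss equals the DWL triangle ½·77·315.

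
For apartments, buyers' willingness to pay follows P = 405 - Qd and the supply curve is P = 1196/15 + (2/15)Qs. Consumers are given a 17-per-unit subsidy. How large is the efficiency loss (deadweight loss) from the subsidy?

Pre-subsidy: 405 - Q = 1196/15 + (2/15)Q gives Q* = 287 and P* = 118.
With the rebate, buyers effectively pay Pb = Ps − 17, where Ps is the price sellers receive.
On the curves, Pb = 405 - Q and Ps = 1196/15 + (2/15)Q; the wedge Ps − Pb = 17 gives 1196/15 + (2/15)Q − (405 - Q) = 17, so Q' = 302.
Then Pb = 405 − 1·302 = 103 and Ps = 1196/15 + (2/15)·302 = 120.
The subsidy expands output by 302 − 287 = 15 past the efficient level; on those units the gap between marginal cost and willingness to pay runs from 0 up to 17.
DWL = ½ × 17 × 15 = 127.5.

Deadweight loss = 127.5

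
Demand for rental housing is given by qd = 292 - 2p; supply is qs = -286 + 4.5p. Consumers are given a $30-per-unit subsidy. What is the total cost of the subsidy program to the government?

Pre-subsidy: 292 - 2p = -286 + 4.5p gives p* = 1156/13, q* = 1484/13.
With the rebate, buyers effectively pay pb = ps − 30, where ps is the price sellers receive.
Demand in terms of ps becomes qd = 292 − 2(ps − 30) = 352 - 2ps. Setting this equal to supply: 352 - 2ps = -286 + 4.5ps, so ps = 1276/13.
Buyers pay pb = 1276/13 − 30 = 886/13; q' = -286 + 4.5·(1276/13) = 2024/13.
Government outlay = subsidy × quantity = 30 × 2024/13 = 60720/13.

Government cost = 60720/13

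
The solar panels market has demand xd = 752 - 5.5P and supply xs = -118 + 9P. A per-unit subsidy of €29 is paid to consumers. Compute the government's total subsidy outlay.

Pre-subsidy: 752 - 5.5P = -118 + 9P gives P* = 60, x* = 422.
With the rebate, buyers effectively pay Pb = Ps − 29, where Ps is the price sellers receive.
Demand in terms of Ps becomes xd = 752 − 5.5(Ps − 29) = 911.5 - 5.5Ps. Setting this equal to supply: 911.5 - 5.5Ps = -118 + 9Ps, so Ps = 71.
Buyers pay Pb = 71 − 29 = 42; x' = -118 + 9·71 = 521.
Government outlay = subsidy × quantity = 29 × 521 = 15109.

Government cost = €15109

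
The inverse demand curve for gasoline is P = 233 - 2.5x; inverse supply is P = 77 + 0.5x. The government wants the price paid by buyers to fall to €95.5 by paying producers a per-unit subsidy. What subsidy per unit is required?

At a buyer price of 95.5, quantity demanded is 93.2 − 0.4·95.5 = 55.
Sellers supply 55 only when they receive Ps = 77 + 0.5·55 = 104.5.
s = Ps − Pb = 104.5 − 95.5 = 9.

Required subsidy s = €9 per unit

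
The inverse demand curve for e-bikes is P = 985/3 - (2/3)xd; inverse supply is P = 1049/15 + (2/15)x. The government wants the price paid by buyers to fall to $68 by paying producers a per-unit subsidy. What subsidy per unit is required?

At a buyer price of 68, quantity demanded is 492.5 − 1.5·68 = 390.5.
Sellers supply 390.5 only when they receive Ps = 1049/15 + (2/15)·390.5 = 122.
s = Ps − Pb = 122 − 68 = 54.

Required subsidy s = $54 per unit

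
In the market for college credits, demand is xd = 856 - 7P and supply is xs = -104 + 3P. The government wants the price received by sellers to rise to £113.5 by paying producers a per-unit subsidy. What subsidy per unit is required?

Required subsidy s = £25 per unit

At a seller price of 113.5, quantity supplied is -104 + 3·113.5 = 236.5.
Buyers absorb 236.5 only when they pay Pb with 856 − 7·Pb = 236.5, i.e. Pb = 88.5.
s = Ps − Pb = 113.5 − 88.5 = 25.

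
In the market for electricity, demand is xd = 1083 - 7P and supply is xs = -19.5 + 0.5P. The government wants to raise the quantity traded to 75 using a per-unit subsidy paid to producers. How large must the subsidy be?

Required subsidy s = 45 per unit

At x = 75, invert demand for the buyer price: Pb = (1083 − 75)/7 = 144; invert supply for the seller price: Ps = (75 − (-19.5))/0.5 = 189.
The subsidy must fill the gap: s = Ps − Pb = 189 − 144 = 45.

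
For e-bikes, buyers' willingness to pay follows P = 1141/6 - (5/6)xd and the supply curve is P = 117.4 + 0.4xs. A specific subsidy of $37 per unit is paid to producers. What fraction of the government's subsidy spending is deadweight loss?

DWL / government spending = 15/89

Pre-subsidy: 1141/6 - (5/6)x = 117.4 + 0.4x gives x* = 59 and P* = 141.
With the subsidy, sellers receive Ps = Pb + 37 for each unit, where Pb is the price buyers pay.
On the curves, Pb = 1141/6 - (5/6)x and Ps = 117.4 + 0.4x; the wedge Ps − Pb = 37 gives 117.4 + 0.4x − (1141/6 - (5/6)x) = 37, so x' = 89.
Then Pb = 1141/6 − (5/6)·89 = 116 and Ps = 117.4 + 0.4·89 = 153.
ΔCS = ½(59 + 89)(141 − 116) = 1850; ΔPS = ½(59 + 89)(153 − 141) = 888.
Government spending = 37 × 89 = 3293.
DWL = ½ × 37 × (89 − 59) = 555; fraction = 555 / 3293 = 15/89.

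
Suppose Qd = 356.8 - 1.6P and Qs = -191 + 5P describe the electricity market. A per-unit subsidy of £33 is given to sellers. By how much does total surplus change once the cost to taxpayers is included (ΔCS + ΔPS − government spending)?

Pre-subsidy: 356.8 - 1.6P = -191 + 5P gives P* = 83, Q* = 224.
With the subsidy, sellers receive Ps = Pb + 33 for each unit, where Pb is the price buyers pay.
Supply in terms of Pb becomes Qs = -191 + 5(Pb + 33) = -26 + 5Pb. Setting this equal to demand: 356.8 - 1.6Pb = -26 + 5Pb, so Pb = 58.
Sellers receive Ps = 58 + 33 = 91; Q' = 356.8 − 1.6·58 = 264.
ΔCS = ½(224 + 264)(83 − 58) = 6100; ΔPS = ½(224 + 264)(91 − 83) = 1952.
Government spending = 33 × 264 = 8712.
Net change = 6100 + 1952 − 8712 = -660. The loss equals the DWL triangle ½·33·40.

Net change in total surplus = -£660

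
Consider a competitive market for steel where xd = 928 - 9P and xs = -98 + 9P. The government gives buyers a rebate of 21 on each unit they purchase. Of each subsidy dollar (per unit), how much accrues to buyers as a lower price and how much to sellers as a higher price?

Buyers gain 10.5 per unit; sellers gain 10.5 per unit

Pre-subsidy: 928 - 9P = -98 + 9P gives P* = 57, x* = 415.
With the rebate, buyers effectively pay Pb = Ps − 21, where Ps is the price sellers receive.
Demand in terms of Ps becomes xd = 928 − 9(Ps − 21) = 1117 - 9Ps. Setting this equal to supply: 1117 - 9Ps = -98 + 9Ps, so Ps = 67.5.
Buyers pay Pb = 67.5 − 21 = 46.5; x' = -98 + 9·67.5 = 509.5.
Buyers' price falls by P* − Pb = 57 − 46.5 = 10.5; sellers' price rises by Ps − P* = 67.5 − 57 = 10.5.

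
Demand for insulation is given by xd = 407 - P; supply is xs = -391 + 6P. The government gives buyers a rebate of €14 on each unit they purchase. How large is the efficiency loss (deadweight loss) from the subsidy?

Deadweight loss = €84

Pre-subsidy: 407 - P = -391 + 6P gives P* = 114, x* = 293.
With the rebate, buyers effectively pay Pb = Ps − 14, where Ps is the price sellers receive.
Demand in terms of Ps becomes xd = 407 − 1(Ps − 14) = 421 - Ps. Setting this equal to supply: 421 - Ps = -391 + 6Ps, so Ps = 116.
Buyers pay Pb = 116 − 14 = 102; x' = -391 + 6·116 = 305.
The subsidy expands output by 305 − 293 = 12 past the efficient level; on those units the gap between marginal cost and willingness to pay runs from 0 up to 14.
DWL = ½ × 14 × 12 = 84.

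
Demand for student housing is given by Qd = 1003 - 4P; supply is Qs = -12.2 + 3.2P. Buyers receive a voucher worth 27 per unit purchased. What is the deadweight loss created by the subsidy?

Pre-subsidy: 1003 - 4P = -12.2 + 3.2P gives P* = 141, Q* = 439.
With the rebate, buyers effectively pay Pb = Ps − 27, where Ps is the price sellers receive.
Demand in terms of Ps becomes Qd = 1003 − 4(Ps − 27) = 1111 - 4Ps. Setting this equal to supply: 1111 - 4Ps = -12.2 + 3.2Ps, so Ps = 156.
Buyers pay Pb = 156 − 27 = 129; Q' = -12.2 + 3.2·156 = 487.
The subsidy expands output by 487 − 439 = 48 past the efficient level; on those units the gap between marginal cost and willingness to pay runs from 0 up to 27.
DWL = ½ × 27 × 48 = 648.

Deadweight loss = 648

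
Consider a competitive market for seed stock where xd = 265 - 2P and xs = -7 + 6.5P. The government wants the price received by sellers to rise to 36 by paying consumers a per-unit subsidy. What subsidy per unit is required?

At a seller price of 36, quantity supplied is -7 + 6.5·36 = 227.
Buyers absorb 227 only when they pay Pb with 265 − 2·Pb = 227, i.e. Pb = 19.
s = Ps − Pb = 36 − 19 = 17.

Required subsidy s = 17 per unit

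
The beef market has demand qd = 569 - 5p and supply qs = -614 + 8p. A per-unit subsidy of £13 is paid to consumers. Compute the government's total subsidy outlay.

Government cost = £2002

Pre-subsidy: 569 - 5p = -614 + 8p gives p* = 91, q* = 114.
With the rebate, buyers effectively pay pb = ps − 13, where ps is the price sellers receive.
Demand in terms of ps becomes qd = 569 − 5(ps − 13) = 634 - 5ps. Setting this equal to supply: 634 - 5ps = -614 + 8ps, so ps = 96.
Buyers pay pb = 96 − 13 = 83; q' = -614 + 8·96 = 154.
Government outlay = subsidy × quantity = 13 × 154 = 2002.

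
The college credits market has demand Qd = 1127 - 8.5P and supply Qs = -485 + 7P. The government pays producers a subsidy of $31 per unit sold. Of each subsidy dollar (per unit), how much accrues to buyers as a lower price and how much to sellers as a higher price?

Buyers gain $14 per unit; sellers gain $17 per unit

Pre-subsidy: 1127 - 8.5P = -485 + 7P gives P* = 104, Q* = 243.
With the subsidy, sellers receive Ps = Pb + 31 for each unit, where Pb is the price buyers pay.
Supply in terms of Pb becomes Qs = -485 + 7(Pb + 31) = -268 + 7Pb. Setting this equal to demand: 1127 - 8.5Pb = -268 + 7Pb, so Pb = 90.
Sellers receive Ps = 90 + 31 = 121; Q' = 1127 − 8.5·90 = 362.
Buyers' price falls by P* − Pb = 104 − 90 = 14; sellers' price rises by Ps − P* = 121 − 104 = 17.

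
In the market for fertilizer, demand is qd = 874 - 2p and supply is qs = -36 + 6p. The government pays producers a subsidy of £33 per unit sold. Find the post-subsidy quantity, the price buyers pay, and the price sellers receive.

Pre-subsidy: 874 - 2p = -36 + 6p gives p* = 113.75, q* = 646.5.
With the subsidy, sellers receive ps = pb + 33 for each unit, where pb is the price buyers pay.
Supply in terms of pb becomes qs = -36 + 6(pb + 33) = 162 + 6pb. Setting this equal to demand: 874 - 2pb = 162 + 6pb, so pb = 89.
Sellers receive ps = 89 + 33 = 122; q' = 874 − 2·89 = 696.

q' = 696; buyers pay £89; sellers receive £122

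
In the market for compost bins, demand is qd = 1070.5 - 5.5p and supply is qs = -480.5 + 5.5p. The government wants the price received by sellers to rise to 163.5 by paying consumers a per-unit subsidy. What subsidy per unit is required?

At a seller price of 163.5, quantity supplied is -480.5 + 5.5·163.5 = 418.75.
Buyers absorb 418.75 only when they pay pb with 1070.5 − 5.5·pb = 418.75, i.e. pb = 118.5.
s = ps − pb = 163.5 − 118.5 = 45.

Required subsidy s = 45 per unit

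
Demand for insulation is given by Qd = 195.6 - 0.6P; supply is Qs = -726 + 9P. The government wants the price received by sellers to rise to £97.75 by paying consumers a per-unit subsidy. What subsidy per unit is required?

Required subsidy s = £28 per unit

At a seller price of 97.75, quantity supplied is -726 + 9·97.75 = 153.75.
Buyers absorb 153.75 only when they pay Pb with 195.6 − 0.6·Pb = 153.75, i.e. Pb = 69.75.
s = Ps − Pb = 97.75 − 69.75 = 28.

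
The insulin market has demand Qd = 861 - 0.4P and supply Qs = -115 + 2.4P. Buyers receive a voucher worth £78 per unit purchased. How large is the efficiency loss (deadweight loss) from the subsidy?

Pre-subsidy: 861 - 0.4P = -115 + 2.4P gives P* = 2440/7, Q* = 5051/7.
With the rebate, buyers effectively pay Pb = Ps − 78, where Ps is the price sellers receive.
Demand in terms of Ps becomes Qd = 861 − 0.4(Ps − 78) = 892.2 - 0.4Ps. Setting this equal to supply: 892.2 - 0.4Ps = -115 + 2.4Ps, so Ps = 2518/7.
Buyers pay Pb = 2518/7 − 78 = 1972/7; Q' = -115 + 2.4·(2518/7) = 26191/35.
The subsidy expands output by 26191/35 − 5051/7 = 936/35 past the efficient level; on those units the gap between marginal cost and willingness to pay runs from 0 up to 78.
DWL = ½ × 78 × 936/35 = 36504/35.

Deadweight loss = 36504/35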